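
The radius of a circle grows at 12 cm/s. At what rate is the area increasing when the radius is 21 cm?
504π cm²/s

A = πr²
dA/dt = 2πr · dr/dt = 2π(21)(12) = 504π cm²/s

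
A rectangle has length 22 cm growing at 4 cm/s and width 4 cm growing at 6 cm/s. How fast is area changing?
148 cm²/s

A = lw
dA/dt = w·dl/dt + l·dw/dt = 4·4 + 22·6 = 148 cm²/s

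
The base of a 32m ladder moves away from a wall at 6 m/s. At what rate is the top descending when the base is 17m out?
34√15/35 ≈ 3.762 m/s

x² + y² = 32²
2x·dx/dt + 2y·dy/dt = 0
dy/dt = -x/y · dx/dt = -17/(7√15) · 6 = -34√15/35 m/s
The top is descending at 34√15/35 ≈ 3.762 m/s.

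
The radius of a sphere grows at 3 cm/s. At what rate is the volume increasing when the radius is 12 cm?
1728π cm³/s

V = (4/3)πr³
dV/dt = dV/dr · dr/dt = 4πr² · 3
At r = 12: dV/dt = 1728π cm³/s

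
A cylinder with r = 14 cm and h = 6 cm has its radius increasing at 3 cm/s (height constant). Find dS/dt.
204π cm²/s

S = 2πrh + 2πr² (lateral + bases)
dS/dt = (2πh + 4πr)·dr/dt = (2π·6 + 4π·14)·3
= 204π cm²/s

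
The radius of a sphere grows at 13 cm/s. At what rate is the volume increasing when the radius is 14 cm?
10192π cm³/s

V = (4/3)πr³
dV/dt = dV/dr · dr/dt = 4πr² · 13
At r = 14: dV/dt = 10192π cm³/s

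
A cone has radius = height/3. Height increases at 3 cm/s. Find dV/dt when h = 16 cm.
256π/3 cm³/s

V = (1/3)π(h/3)²h = πh³/27
dV/dt = πh²/9 · 3
At h = 16: dV/dt = 256π/3 cm³/s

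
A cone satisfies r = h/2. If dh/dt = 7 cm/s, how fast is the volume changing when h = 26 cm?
1183π cm³/s

V = (1/3)π(h/2)²h = πh³/12
dV/dt = πh²/4 · 7
At h = 26: dV/dt = 1183π cm³/s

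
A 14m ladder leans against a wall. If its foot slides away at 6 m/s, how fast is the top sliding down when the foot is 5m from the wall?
10√19/19 ≈ 2.294 m/s

x² + y² = 14²
2x·dx/dt + 2y·dy/dt = 0
dy/dt = -x/y · dx/dt = -5/(3√19) · 6 = -10√19/19 m/s
The top is descending at 10√19/19 ≈ 2.294 m/s.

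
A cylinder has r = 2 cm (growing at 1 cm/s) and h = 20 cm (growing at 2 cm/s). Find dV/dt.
88π cm³/s

V = πr²h
dV/dt = 2πrh·dr/dt + πr²·dh/dt
= 2π(2)(20)(1) + π(2)²(2)
= 88π cm³/s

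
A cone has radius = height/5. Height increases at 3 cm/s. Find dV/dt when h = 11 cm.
363π/25 cm³/s

V = (1/3)π(h/5)²h = πh³/75
dV/dt = πh²/25 · 3
At h = 11: dV/dt = 363π/25 cm³/s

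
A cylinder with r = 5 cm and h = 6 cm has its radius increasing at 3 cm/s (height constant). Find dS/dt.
96π cm²/s

S = 2πrh + 2πr² (lateral + bases)
dS/dt = (2πh + 4πr)·dr/dt = (2π·6 + 4π·5)·3
= 96π cm²/s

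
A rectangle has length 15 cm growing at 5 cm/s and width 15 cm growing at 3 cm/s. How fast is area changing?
120 cm²/s

A = lw
dA/dt = w·dl/dt + l·dw/dt = 15·5 + 15·3 = 120 cm²/s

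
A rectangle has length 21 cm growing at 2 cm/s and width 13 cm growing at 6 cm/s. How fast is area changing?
152 cm²/s

A = lw
dA/dt = w·dl/dt + l·dw/dt = 13·2 + 21·6 = 152 cm²/s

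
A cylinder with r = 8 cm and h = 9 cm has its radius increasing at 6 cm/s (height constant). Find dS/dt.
300π cm²/s

S = 2πrh + 2πr² (lateral + bases)
dS/dt = (2πh + 4πr)·dr/dt = (2π·9 + 4π·8)·6
= 300π cm²/s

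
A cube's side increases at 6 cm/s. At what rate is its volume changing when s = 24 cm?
10368 cm³/s

V = s³
dV/dt = 3s² · ds/dt = 3·24²·6 = 10368 cm³/s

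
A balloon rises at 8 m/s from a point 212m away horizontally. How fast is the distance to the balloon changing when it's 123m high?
984√60073/60073 ≈ 4.015 m/s

z² = 212² + y²
z = √(212² + 123²) = √60073
dz/dt = y/z · dy/dt = 123/√60073 · 8 = 984√60073/60073 ≈ 4.015 m/s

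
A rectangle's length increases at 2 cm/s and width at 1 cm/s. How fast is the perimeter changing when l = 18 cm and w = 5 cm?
6 cm/s

P = 2(l + w)
dP/dt = 2(dl/dt + dw/dt) = 2(2 + 1) = 6 cm/s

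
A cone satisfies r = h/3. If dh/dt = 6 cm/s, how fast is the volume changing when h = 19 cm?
722π/3 cm³/s

V = (1/3)π(h/3)²h = πh³/27
dV/dt = πh²/9 · 6
At h = 19: dV/dt = 722π/3 cm³/s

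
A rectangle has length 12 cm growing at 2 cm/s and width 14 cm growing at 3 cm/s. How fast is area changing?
64 cm²/s

A = lw
dA/dt = w·dl/dt + l·dw/dt = 14·2 + 12·3 = 64 cm²/s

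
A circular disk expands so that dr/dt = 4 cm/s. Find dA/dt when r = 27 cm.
216π cm²/s

A = πr²
dA/dt = 2πr · dr/dt = 2π(27)(4) = 216π cm²/s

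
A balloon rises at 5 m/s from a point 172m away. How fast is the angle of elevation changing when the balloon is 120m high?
0.019553 rad/s

tan(θ) = y/172
sec²(θ) · dθ/dt = (1/172) · dy/dt
dθ/dt = cos²(θ)/172 · 5 = 172/(172² + 120²) · 5
dθ/dt = 0.019553 rad/s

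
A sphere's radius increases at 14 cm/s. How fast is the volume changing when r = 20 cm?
22400π cm³/s

V = (4/3)πr³
dV/dt = dV/dr · dr/dt = 4πr² · 14
At r = 20: dV/dt = 22400π cm³/s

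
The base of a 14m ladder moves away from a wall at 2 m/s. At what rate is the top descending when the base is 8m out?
8√33/33 ≈ 1.393 m/s

x² + y² = 14²
2x·dx/dt + 2y·dy/dt = 0
dy/dt = -x/y · dx/dt = -8/(2√33) · 2 = -8√33/33 m/s
The top is descending at 8√33/33 ≈ 1.393 m/s.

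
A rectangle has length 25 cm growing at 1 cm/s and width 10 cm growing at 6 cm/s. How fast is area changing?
160 cm²/s

A = lw
dA/dt = w·dl/dt + l·dw/dt = 10·1 + 25·6 = 160 cm²/s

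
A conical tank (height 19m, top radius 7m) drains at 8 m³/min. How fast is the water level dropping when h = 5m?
2888/(1225π) ≈ 0.7504 m/min

r/h = 7/19, so r = (7/19)h
V = (1/3)πr²h = (1/3)π((7/19)h)²h = (49/1083)πh³
dV/dh = (49/361)πh²
dh/dt = (dV/dt)/(dV/dh) = -8/((49/361)π·5²) = -2888/(1225π) m/min
The level is dropping at 2888/(1225π) ≈ 0.7504 m/min.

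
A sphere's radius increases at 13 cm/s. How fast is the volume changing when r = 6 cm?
1872π cm³/s

V = (4/3)πr³
dV/dt = dV/dr · dr/dt = 4πr² · 13
At r = 6: dV/dt = 1872π cm³/s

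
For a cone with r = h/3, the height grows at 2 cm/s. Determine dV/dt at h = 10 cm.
200π/9 cm³/s

V = (1/3)π(h/3)²h = πh³/27
dV/dt = πh²/9 · 2
At h = 10: dV/dt = 200π/9 cm³/s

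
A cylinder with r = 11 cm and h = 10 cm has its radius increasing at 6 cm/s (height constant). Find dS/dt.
384π cm²/s

S = 2πrh + 2πr² (lateral + bases)
dS/dt = (2πh + 4πr)·dr/dt = (2π·10 + 4π·11)·6
= 384π cm²/s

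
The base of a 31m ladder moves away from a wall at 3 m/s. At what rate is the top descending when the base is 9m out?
27√55/220 ≈ 0.9102 m/s

x² + y² = 31²
2x·dx/dt + 2y·dy/dt = 0
dy/dt = -x/y · dx/dt = -9/(4√55) · 3 = -27√55/220 m/s
The top is descending at 27√55/220 ≈ 0.9102 m/s.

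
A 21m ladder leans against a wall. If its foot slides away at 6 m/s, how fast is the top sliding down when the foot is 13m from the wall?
39√17/34 ≈ 4.729 m/s

x² + y² = 21²
2x·dx/dt + 2y·dy/dt = 0
dy/dt = -x/y · dx/dt = -13/(4√17) · 6 = -39√17/34 m/s
The top is descending at 39√17/34 ≈ 4.729 m/s.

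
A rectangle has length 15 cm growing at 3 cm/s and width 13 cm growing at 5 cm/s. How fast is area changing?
114 cm²/s

A = lw
dA/dt = w·dl/dt + l·dw/dt = 13·3 + 15·5 = 114 cm²/s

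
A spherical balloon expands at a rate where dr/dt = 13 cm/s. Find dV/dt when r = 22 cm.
25168π cm³/s

V = (4/3)πr³
dV/dt = dV/dr · dr/dt = 4πr² · 13
At r = 22: dV/dt = 25168π cm³/s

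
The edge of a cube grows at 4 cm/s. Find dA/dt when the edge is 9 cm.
432 cm²/s

A = 6s²
dA/dt = 12s · ds/dt = 12·9·4 = 432 cm²/s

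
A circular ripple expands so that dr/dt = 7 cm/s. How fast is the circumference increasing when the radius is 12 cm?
14π cm/s

C = 2πr
dC/dt = 2π · dr/dt = 2π · 7 = 14π cm/s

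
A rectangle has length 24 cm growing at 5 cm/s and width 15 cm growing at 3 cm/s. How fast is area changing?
147 cm²/s

A = lw
dA/dt = w·dl/dt + l·dw/dt = 15·5 + 24·3 = 147 cm²/s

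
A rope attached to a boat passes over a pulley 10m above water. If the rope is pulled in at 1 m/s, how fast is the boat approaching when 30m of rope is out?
3√2/4 ≈ 1.061 m/s

rope² = x² + 10²
x = √(30² - 10²) = 20√2
dx/dt = (rope/x) · d(rope)/dt = (30/(20√2)) · (-1) = -3√2/4 m/s
The boat approaches at 3√2/4 ≈ 1.061 m/s.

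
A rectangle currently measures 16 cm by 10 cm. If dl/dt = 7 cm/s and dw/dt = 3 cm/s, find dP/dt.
20 cm/s

P = 2(l + w)
dP/dt = 2(dl/dt + dw/dt) = 2(7 + 3) = 20 cm/s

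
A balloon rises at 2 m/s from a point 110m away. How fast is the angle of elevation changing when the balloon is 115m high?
0.008687 rad/s

tan(θ) = y/110
sec²(θ) · dθ/dt = (1/110) · dy/dt
dθ/dt = cos²(θ)/110 · 2 = 110/(110² + 115²) · 2
dθ/dt = 0.008687 rad/s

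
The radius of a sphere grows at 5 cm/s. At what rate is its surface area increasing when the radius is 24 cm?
960π cm²/s

S = 4πr²
dS/dt = dS/dr · dr/dt = 8πr · 5
At r = 24: dS/dt = 960π cm²/s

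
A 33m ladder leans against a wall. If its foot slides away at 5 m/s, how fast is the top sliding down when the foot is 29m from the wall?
145√62/124 ≈ 9.208 m/s

x² + y² = 33²
2x·dx/dt + 2y·dy/dt = 0
dy/dt = -x/y · dx/dt = -29/(2√62) · 5 = -145√62/124 m/s
The top is descending at 145√62/124 ≈ 9.208 m/s.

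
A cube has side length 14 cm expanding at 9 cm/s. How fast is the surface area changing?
1512 cm²/s

A = 6s²
dA/dt = 12s · ds/dt = 12·14·9 = 1512 cm²/s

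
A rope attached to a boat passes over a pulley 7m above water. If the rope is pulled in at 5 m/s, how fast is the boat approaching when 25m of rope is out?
125/24 ≈ 5.208 m/s

rope² = x² + 7²
x = √(25² - 7²) = 24
dx/dt = (rope/x) · d(rope)/dt = (25/24) · (-5) = -125/24 m/s
The boat approaches at 125/24 ≈ 5.208 m/s.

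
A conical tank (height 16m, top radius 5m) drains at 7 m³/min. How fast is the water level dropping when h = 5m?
1792/(625π) ≈ 0.9127 m/min

r/h = 5/16, so r = (5/16)h
V = (1/3)πr²h = (1/3)π((5/16)h)²h = (25/768)πh³
dV/dh = (25/256)πh²
dh/dt = (dV/dt)/(dV/dh) = -7/((25/256)π·5²) = -1792/(625π) m/min
The level is dropping at 1792/(625π) ≈ 0.9127 m/min.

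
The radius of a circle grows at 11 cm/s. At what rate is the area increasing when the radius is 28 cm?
616π cm²/s

A = πr²
dA/dt = 2πr · dr/dt = 2π(28)(11) = 616π cm²/s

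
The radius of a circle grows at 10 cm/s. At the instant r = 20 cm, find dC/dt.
20π cm/s

C = 2πr
dC/dt = 2π · dr/dt = 2π · 10 = 20π cm/s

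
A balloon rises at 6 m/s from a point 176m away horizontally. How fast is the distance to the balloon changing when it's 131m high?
786√48137/48137 ≈ 3.582 m/s

z² = 176² + y²
z = √(176² + 131²) = √48137
dz/dt = y/z · dy/dt = 131/√48137 · 6 = 786√48137/48137 ≈ 3.582 m/s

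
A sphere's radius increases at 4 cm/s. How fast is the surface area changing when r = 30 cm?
960π cm²/s

S = 4πr²
dS/dt = dS/dr · dr/dt = 8πr · 4
At r = 30: dS/dt = 960π cm²/s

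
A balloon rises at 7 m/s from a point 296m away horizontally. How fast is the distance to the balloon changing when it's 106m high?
371√24713/24713 ≈ 2.36 m/s

z² = 296² + y²
z = √(296² + 106²) = 2√24713
dz/dt = y/z · dy/dt = 106/(2√24713) · 7 = 371√24713/24713 ≈ 2.36 m/s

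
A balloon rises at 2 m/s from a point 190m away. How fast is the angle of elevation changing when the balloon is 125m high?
0.007347 rad/s

tan(θ) = y/190
sec²(θ) · dθ/dt = (1/190) · dy/dt
dθ/dt = cos²(θ)/190 · 2 = 190/(190² + 125²) · 2
dθ/dt = 0.007347 rad/s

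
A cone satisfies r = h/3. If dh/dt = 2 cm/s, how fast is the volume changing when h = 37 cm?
2738π/9 cm³/s

V = (1/3)π(h/3)²h = πh³/27
dV/dt = πh²/9 · 2
At h = 37: dV/dt = 2738π/9 cm³/s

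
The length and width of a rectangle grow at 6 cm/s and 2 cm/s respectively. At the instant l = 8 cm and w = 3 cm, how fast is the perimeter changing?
16 cm/s

P = 2(l + w)
dP/dt = 2(dl/dt + dw/dt) = 2(6 + 2) = 16 cm/s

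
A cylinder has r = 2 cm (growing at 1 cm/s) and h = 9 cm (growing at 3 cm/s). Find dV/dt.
48π cm³/s

V = πr²h
dV/dt = 2πrh·dr/dt + πr²·dh/dt
= 2π(2)(9)(1) + π(2)²(3)
= 48π cm³/s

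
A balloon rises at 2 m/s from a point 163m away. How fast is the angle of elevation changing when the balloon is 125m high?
0.007726 rad/s

tan(θ) = y/163
sec²(θ) · dθ/dt = (1/163) · dy/dt
dθ/dt = cos²(θ)/163 · 2 = 163/(163² + 125²) · 2
dθ/dt = 0.007726 rad/s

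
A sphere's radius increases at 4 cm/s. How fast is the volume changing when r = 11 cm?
1936π cm³/s

V = (4/3)πr³
dV/dt = dV/dr · dr/dt = 4πr² · 4
At r = 11: dV/dt = 1936π cm³/s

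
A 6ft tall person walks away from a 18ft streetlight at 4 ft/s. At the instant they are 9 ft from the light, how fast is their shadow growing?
2 ft/s

By similar triangles: 18/(x+s) = 6/s
Solving: s = 6x/12
ds/dt = 6/12 · dx/dt = 1/2 · 4 = 2 ft/s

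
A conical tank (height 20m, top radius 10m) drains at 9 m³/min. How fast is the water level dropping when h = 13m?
36/(169π) ≈ 0.06781 m/min

r/h = 10/20, so r = (1/2)h
V = (1/3)πr²h = (1/3)π((1/2)h)²h = (1/12)πh³
dV/dh = (1/4)πh²
dh/dt = (dV/dt)/(dV/dh) = -9/((1/4)π·13²) = -36/(169π) m/min
The level is dropping at 36/(169π) ≈ 0.06781 m/min.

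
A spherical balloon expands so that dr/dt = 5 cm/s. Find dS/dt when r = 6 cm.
240π cm²/s

S = 4πr²
dS/dt = dS/dr · dr/dt = 8πr · 5
At r = 6: dS/dt = 240π cm²/s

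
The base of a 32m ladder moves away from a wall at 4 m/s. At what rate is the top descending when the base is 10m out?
20√231/231 ≈ 1.316 m/s

x² + y² = 32²
2x·dx/dt + 2y·dy/dt = 0
dy/dt = -x/y · dx/dt = -10/(2√231) · 4 = -20√231/231 m/s
The top is descending at 20√231/231 ≈ 1.316 m/s.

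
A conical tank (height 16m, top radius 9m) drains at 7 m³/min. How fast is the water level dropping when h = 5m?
1792/(2025π) ≈ 0.2817 m/min

r/h = 9/16, so r = (9/16)h
V = (1/3)πr²h = (1/3)π((9/16)h)²h = (27/256)πh³
dV/dh = (81/256)πh²
dh/dt = (dV/dt)/(dV/dh) = -7/((81/256)π·5²) = -1792/(2025π) m/min
The level is dropping at 1792/(2025π) ≈ 0.2817 m/min.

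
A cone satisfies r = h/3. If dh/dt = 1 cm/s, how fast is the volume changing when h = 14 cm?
196π/9 cm³/s

V = (1/3)π(h/3)²h = πh³/27
dV/dt = πh²/9 · 1
At h = 14: dV/dt = 196π/9 cm³/s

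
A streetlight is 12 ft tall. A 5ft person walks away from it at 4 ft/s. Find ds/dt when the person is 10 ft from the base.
20/7 ft/s

By similar triangles: 12/(x+s) = 5/s
Solving: s = 5x/7
ds/dt = 5/7 · dx/dt = 5/7 · 4 = 20/7 ft/s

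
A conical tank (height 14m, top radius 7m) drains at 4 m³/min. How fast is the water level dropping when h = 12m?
1/(9π) ≈ 0.03537 m/min

r/h = 7/14, so r = (1/2)h
V = (1/3)πr²h = (1/3)π((1/2)h)²h = (1/12)πh³
dV/dh = (1/4)πh²
dh/dt = (dV/dt)/(dV/dh) = -4/((1/4)π·12²) = -1/(9π) m/min
The level is dropping at 1/(9π) ≈ 0.03537 m/min.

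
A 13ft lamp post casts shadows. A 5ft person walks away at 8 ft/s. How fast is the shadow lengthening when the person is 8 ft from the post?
5 ft/s

By similar triangles: 13/(x+s) = 5/s
Solving: s = 5x/8
ds/dt = 5/8 · dx/dt = 5/8 · 8 = 5 ft/s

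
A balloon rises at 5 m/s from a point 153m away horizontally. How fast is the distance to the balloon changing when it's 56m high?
56√26545/5309 ≈ 1.719 m/s

z² = 153² + y²
z = √(153² + 56²) = √26545
dz/dt = y/z · dy/dt = 56/√26545 · 5 = 56√26545/5309 ≈ 1.719 m/s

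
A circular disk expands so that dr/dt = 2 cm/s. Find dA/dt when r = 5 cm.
20π cm²/s

A = πr²
dA/dt = 2πr · dr/dt = 2π(5)(2) = 20π cm²/s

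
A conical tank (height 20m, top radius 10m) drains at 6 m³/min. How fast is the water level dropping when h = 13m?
24/(169π) ≈ 0.0452 m/min

r/h = 10/20, so r = (1/2)h
V = (1/3)πr²h = (1/3)π((1/2)h)²h = (1/12)πh³
dV/dh = (1/4)πh²
dh/dt = (dV/dt)/(dV/dh) = -6/((1/4)π·13²) = -24/(169π) m/min
The level is dropping at 24/(169π) ≈ 0.0452 m/min.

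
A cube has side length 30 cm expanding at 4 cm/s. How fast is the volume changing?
10800 cm³/s

V = s³
dV/dt = 3s² · ds/dt = 3·30²·4 = 10800 cm³/s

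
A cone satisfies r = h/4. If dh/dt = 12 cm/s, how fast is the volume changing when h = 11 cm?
363π/4 cm³/s

V = (1/3)π(h/4)²h = πh³/48
dV/dt = πh²/16 · 12
At h = 11: dV/dt = 363π/4 cm³/s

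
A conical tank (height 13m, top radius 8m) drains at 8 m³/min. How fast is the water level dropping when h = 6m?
169/(288π) ≈ 0.1868 m/min

r/h = 8/13, so r = (8/13)h
V = (1/3)πr²h = (1/3)π((8/13)h)²h = (64/507)πh³
dV/dh = (64/169)πh²
dh/dt = (dV/dt)/(dV/dh) = -8/((64/169)π·6²) = -169/(288π) m/min
The level is dropping at 169/(288π) ≈ 0.1868 m/min.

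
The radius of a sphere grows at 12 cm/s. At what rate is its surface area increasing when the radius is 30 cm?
2880π cm²/s

S = 4πr²
dS/dt = dS/dr · dr/dt = 8πr · 12
At r = 30: dS/dt = 2880π cm²/s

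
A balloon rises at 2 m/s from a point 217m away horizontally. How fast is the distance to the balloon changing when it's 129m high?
129√63730/31865 ≈ 1.022 m/s

z² = 217² + y²
z = √(217² + 129²) = √63730
dz/dt = y/z · dy/dt = 129/√63730 · 2 = 129√63730/31865 ≈ 1.022 m/s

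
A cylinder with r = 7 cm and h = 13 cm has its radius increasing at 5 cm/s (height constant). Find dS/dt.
270π cm²/s

S = 2πrh + 2πr² (lateral + bases)
dS/dt = (2πh + 4πr)·dr/dt = (2π·13 + 4π·7)·5
= 270π cm²/s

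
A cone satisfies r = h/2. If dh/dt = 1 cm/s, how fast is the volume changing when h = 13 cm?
169π/4 cm³/s

V = (1/3)π(h/2)²h = πh³/12
dV/dt = πh²/4 · 1
At h = 13: dV/dt = 169π/4 cm³/s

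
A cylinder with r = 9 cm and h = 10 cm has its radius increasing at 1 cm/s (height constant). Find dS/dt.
56π cm²/s

S = 2πrh + 2πr² (lateral + bases)
dS/dt = (2πh + 4πr)·dr/dt = (2π·10 + 4π·9)·1
= 56π cm²/s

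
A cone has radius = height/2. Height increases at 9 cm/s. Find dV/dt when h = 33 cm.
9801π/4 cm³/s

V = (1/3)π(h/2)²h = πh³/12
dV/dt = πh²/4 · 9
At h = 33: dV/dt = 9801π/4 cm³/s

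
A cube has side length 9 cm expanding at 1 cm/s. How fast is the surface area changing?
108 cm²/s

A = 6s²
dA/dt = 12s · ds/dt = 12·9·1 = 108 cm²/s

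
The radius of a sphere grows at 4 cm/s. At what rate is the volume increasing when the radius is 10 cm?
1600π cm³/s

V = (4/3)πr³
dV/dt = dV/dr · dr/dt = 4πr² · 4
At r = 10: dV/dt = 1600π cm³/s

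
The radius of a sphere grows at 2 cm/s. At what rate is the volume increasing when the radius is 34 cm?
9248π cm³/s

V = (4/3)πr³
dV/dt = dV/dr · dr/dt = 4πr² · 2
At r = 34: dV/dt = 9248π cm³/s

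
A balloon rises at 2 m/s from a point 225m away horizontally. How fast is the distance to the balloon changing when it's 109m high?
109√62506/31253 ≈ 0.872 m/s

z² = 225² + y²
z = √(225² + 109²) = √62506
dz/dt = y/z · dy/dt = 109/√62506 · 2 = 109√62506/31253 ≈ 0.872 m/s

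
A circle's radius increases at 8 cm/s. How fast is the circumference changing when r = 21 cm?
16π cm/s

C = 2πr
dC/dt = 2π · dr/dt = 2π · 8 = 16π cm/s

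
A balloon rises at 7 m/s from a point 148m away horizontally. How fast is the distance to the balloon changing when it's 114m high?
399√349/1745 ≈ 4.272 m/s

z² = 148² + y²
z = √(148² + 114²) = 10√349
dz/dt = y/z · dy/dt = 114/(10√349) · 7 = 399√349/1745 ≈ 4.272 m/s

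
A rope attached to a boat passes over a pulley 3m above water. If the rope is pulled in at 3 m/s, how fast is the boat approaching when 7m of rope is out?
21√10/20 ≈ 3.32 m/s

rope² = x² + 3²
x = √(7² - 3²) = 2√10
dx/dt = (rope/x) · d(rope)/dt = (7/(2√10)) · (-3) = -21√10/20 m/s
The boat approaches at 21√10/20 ≈ 3.32 m/s.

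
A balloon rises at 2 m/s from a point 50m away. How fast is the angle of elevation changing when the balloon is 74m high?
0.012538 rad/s

tan(θ) = y/50
sec²(θ) · dθ/dt = (1/50) · dy/dt
dθ/dt = cos²(θ)/50 · 2 = 50/(50² + 74²) · 2
dθ/dt = 0.012538 rad/s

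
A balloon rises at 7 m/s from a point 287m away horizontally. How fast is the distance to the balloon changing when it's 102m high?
714√92773/92773 ≈ 2.344 m/s

z² = 287² + y²
z = √(287² + 102²) = √92773
dz/dt = y/z · dy/dt = 102/√92773 · 7 = 714√92773/92773 ≈ 2.344 m/s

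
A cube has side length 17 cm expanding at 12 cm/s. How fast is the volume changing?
10404 cm³/s

V = s³
dV/dt = 3s² · ds/dt = 3·17²·12 = 10404 cm³/s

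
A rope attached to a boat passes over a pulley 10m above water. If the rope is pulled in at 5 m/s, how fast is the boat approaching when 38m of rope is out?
95√21/84 ≈ 5.183 m/s

rope² = x² + 10²
x = √(38² - 10²) = 8√21
dx/dt = (rope/x) · d(rope)/dt = (38/(8√21)) · (-5) = -95√21/84 m/s
The boat approaches at 95√21/84 ≈ 5.183 m/s.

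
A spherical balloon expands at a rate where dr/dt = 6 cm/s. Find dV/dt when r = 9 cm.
1944π cm³/s

V = (4/3)πr³
dV/dt = dV/dr · dr/dt = 4πr² · 6
At r = 9: dV/dt = 1944π cm³/s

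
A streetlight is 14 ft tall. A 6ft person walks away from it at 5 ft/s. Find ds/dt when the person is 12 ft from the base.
15/4 ft/s

By similar triangles: 14/(x+s) = 6/s
Solving: s = 6x/8
ds/dt = 6/8 · dx/dt = 3/4 · 5 = 15/4 ft/s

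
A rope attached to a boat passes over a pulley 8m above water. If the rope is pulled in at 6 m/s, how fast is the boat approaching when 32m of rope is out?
8√15/5 ≈ 6.197 m/s

rope² = x² + 8²
x = √(32² - 8²) = 8√15
dx/dt = (rope/x) · d(rope)/dt = (32/(8√15)) · (-6) = -8√15/5 m/s
The boat approaches at 8√15/5 ≈ 6.197 m/s.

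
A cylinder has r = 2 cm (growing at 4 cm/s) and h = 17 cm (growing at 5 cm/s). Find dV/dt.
292π cm³/s

V = πr²h
dV/dt = 2πrh·dr/dt + πr²·dh/dt
= 2π(2)(17)(4) + π(2)²(5)
= 292π cm³/s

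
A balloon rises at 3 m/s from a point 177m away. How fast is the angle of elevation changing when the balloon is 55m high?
0.015457 rad/s

tan(θ) = y/177
sec²(θ) · dθ/dt = (1/177) · dy/dt
dθ/dt = cos²(θ)/177 · 3 = 177/(177² + 55²) · 3
dθ/dt = 0.015457 rad/s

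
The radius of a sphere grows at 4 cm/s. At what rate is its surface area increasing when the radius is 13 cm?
416π cm²/s

S = 4πr²
dS/dt = dS/dr · dr/dt = 8πr · 4
At r = 13: dS/dt = 416π cm²/s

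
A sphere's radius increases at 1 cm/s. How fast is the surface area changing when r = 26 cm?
208π cm²/s

S = 4πr²
dS/dt = dS/dr · dr/dt = 8πr · 1
At r = 26: dS/dt = 208π cm²/s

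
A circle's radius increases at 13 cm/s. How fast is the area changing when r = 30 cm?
780π cm²/s

A = πr²
dA/dt = 2πr · dr/dt = 2π(30)(13) = 780π cm²/s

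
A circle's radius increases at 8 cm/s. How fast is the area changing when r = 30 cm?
480π cm²/s

A = πr²
dA/dt = 2πr · dr/dt = 2π(30)(8) = 480π cm²/s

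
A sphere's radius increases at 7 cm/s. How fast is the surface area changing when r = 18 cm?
1008π cm²/s

S = 4πr²
dS/dt = dS/dr · dr/dt = 8πr · 7
At r = 18: dS/dt = 1008π cm²/s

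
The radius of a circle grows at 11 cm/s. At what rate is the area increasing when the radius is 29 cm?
638π cm²/s

A = πr²
dA/dt = 2πr · dr/dt = 2π(29)(11) = 638π cm²/s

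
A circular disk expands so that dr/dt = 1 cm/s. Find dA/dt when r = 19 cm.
38π cm²/s

A = πr²
dA/dt = 2πr · dr/dt = 2π(19)(1) = 38π cm²/s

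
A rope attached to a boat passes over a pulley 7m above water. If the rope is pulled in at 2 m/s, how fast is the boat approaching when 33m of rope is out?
33√65/130 ≈ 2.047 m/s

rope² = x² + 7²
x = √(33² - 7²) = 4√65
dx/dt = (rope/x) · d(rope)/dt = (33/(4√65)) · (-2) = -33√65/130 m/s
The boat approaches at 33√65/130 ≈ 2.047 m/s.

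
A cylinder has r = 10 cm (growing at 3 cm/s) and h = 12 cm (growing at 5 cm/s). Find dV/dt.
1220π cm³/s

V = πr²h
dV/dt = 2πrh·dr/dt + πr²·dh/dt
= 2π(10)(12)(3) + π(10)²(5)
= 1220π cm³/s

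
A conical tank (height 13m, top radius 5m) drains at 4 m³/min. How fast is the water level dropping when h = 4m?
169/(100π) ≈ 0.5379 m/min

r/h = 5/13, so r = (5/13)h
V = (1/3)πr²h = (1/3)π((5/13)h)²h = (25/507)πh³
dV/dh = (25/169)πh²
dh/dt = (dV/dt)/(dV/dh) = -4/((25/169)π·4²) = -169/(100π) m/min
The level is dropping at 169/(100π) ≈ 0.5379 m/min.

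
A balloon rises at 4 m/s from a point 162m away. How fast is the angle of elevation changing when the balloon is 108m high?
0.017094 rad/s

tan(θ) = y/162
sec²(θ) · dθ/dt = (1/162) · dy/dt
dθ/dt = cos²(θ)/162 · 4 = 162/(162² + 108²) · 4
dθ/dt = 0.017094 rad/s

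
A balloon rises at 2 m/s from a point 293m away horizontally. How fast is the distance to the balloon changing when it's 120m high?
240√100249/100249 ≈ 0.758 m/s

z² = 293² + y²
z = √(293² + 120²) = √100249
dz/dt = y/z · dy/dt = 120/√100249 · 2 = 240√100249/100249 ≈ 0.758 m/s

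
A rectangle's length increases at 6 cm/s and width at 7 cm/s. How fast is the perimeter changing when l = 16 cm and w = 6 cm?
26 cm/s

P = 2(l + w)
dP/dt = 2(dl/dt + dw/dt) = 2(6 + 7) = 26 cm/s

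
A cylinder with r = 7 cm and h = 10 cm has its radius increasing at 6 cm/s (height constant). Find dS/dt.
288π cm²/s

S = 2πrh + 2πr² (lateral + bases)
dS/dt = (2πh + 4πr)·dr/dt = (2π·10 + 4π·7)·6
= 288π cm²/s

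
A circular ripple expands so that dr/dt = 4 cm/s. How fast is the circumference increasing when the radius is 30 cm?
8π cm/s

C = 2πr
dC/dt = 2π · dr/dt = 2π · 4 = 8π cm/s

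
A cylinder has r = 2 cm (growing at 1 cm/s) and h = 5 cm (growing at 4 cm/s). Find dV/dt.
36π cm³/s

V = πr²h
dV/dt = 2πrh·dr/dt + πr²·dh/dt
= 2π(2)(5)(1) + π(2)²(4)
= 36π cm³/s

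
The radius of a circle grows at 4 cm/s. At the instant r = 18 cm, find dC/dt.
8π cm/s

C = 2πr
dC/dt = 2π · dr/dt = 2π · 4 = 8π cm/s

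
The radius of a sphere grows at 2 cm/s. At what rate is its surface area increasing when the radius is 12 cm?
192π cm²/s

S = 4πr²
dS/dt = dS/dr · dr/dt = 8πr · 2
At r = 12: dS/dt = 192π cm²/s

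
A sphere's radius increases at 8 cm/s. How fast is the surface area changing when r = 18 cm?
1152π cm²/s

S = 4πr²
dS/dt = dS/dr · dr/dt = 8πr · 8
At r = 18: dS/dt = 1152π cm²/s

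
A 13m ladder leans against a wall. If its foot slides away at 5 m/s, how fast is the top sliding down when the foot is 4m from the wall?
20√17/51 ≈ 1.617 m/s

x² + y² = 13²
2x·dx/dt + 2y·dy/dt = 0
dy/dt = -x/y · dx/dt = -4/(3√17) · 5 = -20√17/51 m/s
The top is descending at 20√17/51 ≈ 1.617 m/s.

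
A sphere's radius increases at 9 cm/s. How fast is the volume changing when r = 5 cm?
900π cm³/s

V = (4/3)πr³
dV/dt = dV/dr · dr/dt = 4πr² · 9
At r = 5: dV/dt = 900π cm³/s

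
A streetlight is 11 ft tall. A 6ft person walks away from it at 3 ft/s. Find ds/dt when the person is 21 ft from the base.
18/5 ft/s

By similar triangles: 11/(x+s) = 6/s
Solving: s = 6x/5
ds/dt = 6/5 · dx/dt = 6/5 · 3 = 18/5 ft/s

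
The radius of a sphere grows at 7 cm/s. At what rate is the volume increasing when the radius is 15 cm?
6300π cm³/s

V = (4/3)πr³
dV/dt = dV/dr · dr/dt = 4πr² · 7
At r = 15: dV/dt = 6300π cm³/s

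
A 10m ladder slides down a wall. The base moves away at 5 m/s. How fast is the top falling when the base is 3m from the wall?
15√91/91 ≈ 1.572 m/s

x² + y² = 10²
2x·dx/dt + 2y·dy/dt = 0
dy/dt = -x/y · dx/dt = -3/√91 · 5 = -15√91/91 m/s
The top is descending at 15√91/91 ≈ 1.572 m/s.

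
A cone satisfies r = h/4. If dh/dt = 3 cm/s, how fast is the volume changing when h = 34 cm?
867π/4 cm³/s

V = (1/3)π(h/4)²h = πh³/48
dV/dt = πh²/16 · 3
At h = 34: dV/dt = 867π/4 cm³/s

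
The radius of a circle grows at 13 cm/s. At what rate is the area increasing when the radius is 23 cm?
598π cm²/s

A = πr²
dA/dt = 2πr · dr/dt = 2π(23)(13) = 598π cm²/s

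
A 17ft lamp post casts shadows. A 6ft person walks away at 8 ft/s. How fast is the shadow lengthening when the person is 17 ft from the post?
48/11 ft/s

By similar triangles: 17/(x+s) = 6/s
Solving: s = 6x/11
ds/dt = 6/11 · dx/dt = 6/11 · 8 = 48/11 ft/s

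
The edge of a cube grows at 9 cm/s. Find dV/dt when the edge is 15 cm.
6075 cm³/s

V = s³
dV/dt = 3s² · ds/dt = 3·15²·9 = 6075 cm³/s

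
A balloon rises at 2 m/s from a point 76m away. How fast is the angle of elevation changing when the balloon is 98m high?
0.009883 rad/s

tan(θ) = y/76
sec²(θ) · dθ/dt = (1/76) · dy/dt
dθ/dt = cos²(θ)/76 · 2 = 76/(76² + 98²) · 2
dθ/dt = 0.009883 rad/s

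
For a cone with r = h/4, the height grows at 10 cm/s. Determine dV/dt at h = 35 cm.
6125π/8 cm³/s

V = (1/3)π(h/4)²h = πh³/48
dV/dt = πh²/16 · 10
At h = 35: dV/dt = 6125π/8 cm³/s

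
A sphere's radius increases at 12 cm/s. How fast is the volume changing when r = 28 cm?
37632π cm³/s

V = (4/3)πr³
dV/dt = dV/dr · dr/dt = 4πr² · 12
At r = 28: dV/dt = 37632π cm³/s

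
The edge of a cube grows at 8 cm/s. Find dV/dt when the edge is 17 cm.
6936 cm³/s

V = s³
dV/dt = 3s² · ds/dt = 3·17²·8 = 6936 cm³/s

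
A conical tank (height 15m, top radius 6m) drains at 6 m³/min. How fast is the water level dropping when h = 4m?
75/(32π) ≈ 0.746 m/min

r/h = 6/15, so r = (2/5)h
V = (1/3)πr²h = (1/3)π((2/5)h)²h = (4/75)πh³
dV/dh = (4/25)πh²
dh/dt = (dV/dt)/(dV/dh) = -6/((4/25)π·4²) = -75/(32π) m/min
The level is dropping at 75/(32π) ≈ 0.746 m/min.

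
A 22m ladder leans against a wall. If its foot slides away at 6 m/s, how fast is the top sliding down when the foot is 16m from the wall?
16√57/19 ≈ 6.358 m/s

x² + y² = 22²
2x·dx/dt + 2y·dy/dt = 0
dy/dt = -x/y · dx/dt = -16/(2√57) · 6 = -16√57/19 m/s
The top is descending at 16√57/19 ≈ 6.358 m/s.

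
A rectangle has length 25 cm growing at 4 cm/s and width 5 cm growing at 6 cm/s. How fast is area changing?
170 cm²/s

A = lw
dA/dt = w·dl/dt + l·dw/dt = 5·4 + 25·6 = 170 cm²/s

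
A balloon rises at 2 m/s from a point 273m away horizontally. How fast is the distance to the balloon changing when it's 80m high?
160√80929/80929 ≈ 0.5624 m/s

z² = 273² + y²
z = √(273² + 80²) = √80929
dz/dt = y/z · dy/dt = 80/√80929 · 2 = 160√80929/80929 ≈ 0.5624 m/s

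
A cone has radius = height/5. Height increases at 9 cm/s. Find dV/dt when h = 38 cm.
12996π/25 cm³/s

V = (1/3)π(h/5)²h = πh³/75
dV/dt = πh²/25 · 9
At h = 38: dV/dt = 12996π/25 cm³/s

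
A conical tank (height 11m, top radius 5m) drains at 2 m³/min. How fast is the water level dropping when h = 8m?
121/(800π) ≈ 0.04814 m/min

r/h = 5/11, so r = (5/11)h
V = (1/3)πr²h = (1/3)π((5/11)h)²h = (25/363)πh³
dV/dh = (25/121)πh²
dh/dt = (dV/dt)/(dV/dh) = -2/((25/121)π·8²) = -121/(800π) m/min
The level is dropping at 121/(800π) ≈ 0.04814 m/min.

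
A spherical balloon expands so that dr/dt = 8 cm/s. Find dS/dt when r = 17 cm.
1088π cm²/s

S = 4πr²
dS/dt = dS/dr · dr/dt = 8πr · 8
At r = 17: dS/dt = 1088π cm²/s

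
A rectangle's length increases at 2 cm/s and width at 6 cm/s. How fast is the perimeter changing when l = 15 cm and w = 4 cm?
16 cm/s

P = 2(l + w)
dP/dt = 2(dl/dt + dw/dt) = 2(2 + 6) = 16 cm/s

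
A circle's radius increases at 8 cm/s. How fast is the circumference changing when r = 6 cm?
16π cm/s

C = 2πr
dC/dt = 2π · dr/dt = 2π · 8 = 16π cm/s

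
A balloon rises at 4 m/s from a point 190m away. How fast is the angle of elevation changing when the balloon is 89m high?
0.017264 rad/s

tan(θ) = y/190
sec²(θ) · dθ/dt = (1/190) · dy/dt
dθ/dt = cos²(θ)/190 · 4 = 190/(190² + 89²) · 4
dθ/dt = 0.017264 rad/s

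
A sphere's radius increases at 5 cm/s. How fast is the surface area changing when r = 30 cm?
1200π cm²/s

S = 4πr²
dS/dt = dS/dr · dr/dt = 8πr · 5
At r = 30: dS/dt = 1200π cm²/s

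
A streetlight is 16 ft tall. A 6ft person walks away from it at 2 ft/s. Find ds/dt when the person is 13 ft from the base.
6/5 ft/s

By similar triangles: 16/(x+s) = 6/s
Solving: s = 6x/10
ds/dt = 6/10 · dx/dt = 3/5 · 2 = 6/5 ft/s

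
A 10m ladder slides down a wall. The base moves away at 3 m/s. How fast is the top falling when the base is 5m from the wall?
√3 ≈ 1.732 m/s

x² + y² = 10²
2x·dx/dt + 2y·dy/dt = 0
dy/dt = -x/y · dx/dt = -5/(5√3) · 3 = -√3 m/s
The top is descending at √3 ≈ 1.732 m/s.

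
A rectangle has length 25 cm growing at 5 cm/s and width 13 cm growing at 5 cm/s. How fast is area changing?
190 cm²/s

A = lw
dA/dt = w·dl/dt + l·dw/dt = 13·5 + 25·5 = 190 cm²/s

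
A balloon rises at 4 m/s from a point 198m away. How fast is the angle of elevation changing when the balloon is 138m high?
0.013597 rad/s

tan(θ) = y/198
sec²(θ) · dθ/dt = (1/198) · dy/dt
dθ/dt = cos²(θ)/198 · 4 = 198/(198² + 138²) · 4
dθ/dt = 0.013597 rad/s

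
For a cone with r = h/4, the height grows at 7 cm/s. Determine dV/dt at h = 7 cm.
343π/16 cm³/s

V = (1/3)π(h/4)²h = πh³/48
dV/dt = πh²/16 · 7
At h = 7: dV/dt = 343π/16 cm³/s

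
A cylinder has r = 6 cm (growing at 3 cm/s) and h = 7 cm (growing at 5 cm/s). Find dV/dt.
432π cm³/s

V = πr²h
dV/dt = 2πrh·dr/dt + πr²·dh/dt
= 2π(6)(7)(3) + π(6)²(5)
= 432π cm³/s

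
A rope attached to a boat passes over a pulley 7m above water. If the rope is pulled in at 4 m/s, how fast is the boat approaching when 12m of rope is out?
48√95/95 ≈ 4.925 m/s

rope² = x² + 7²
x = √(12² - 7²) = √95
dx/dt = (rope/x) · d(rope)/dt = (12/√95) · (-4) = -48√95/95 m/s
The boat approaches at 48√95/95 ≈ 4.925 m/s.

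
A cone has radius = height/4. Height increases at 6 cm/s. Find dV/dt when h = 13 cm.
507π/8 cm³/s

V = (1/3)π(h/4)²h = πh³/48
dV/dt = πh²/16 · 6
At h = 13: dV/dt = 507π/8 cm³/s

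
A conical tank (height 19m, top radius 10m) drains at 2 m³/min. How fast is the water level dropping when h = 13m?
361/(8450π) ≈ 0.0136 m/min

r/h = 10/19, so r = (10/19)h
V = (1/3)πr²h = (1/3)π((10/19)h)²h = (100/1083)πh³
dV/dh = (100/361)πh²
dh/dt = (dV/dt)/(dV/dh) = -2/((100/361)π·13²) = -361/(8450π) m/min
The level is dropping at 361/(8450π) ≈ 0.0136 m/min.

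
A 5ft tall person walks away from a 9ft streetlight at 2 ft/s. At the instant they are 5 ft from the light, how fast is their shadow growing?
5/2 ft/s

By similar triangles: 9/(x+s) = 5/s
Solving: s = 5x/4
ds/dt = 5/4 · dx/dt = 5/4 · 2 = 5/2 ft/s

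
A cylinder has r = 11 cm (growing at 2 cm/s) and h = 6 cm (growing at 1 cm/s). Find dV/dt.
385π cm³/s

V = πr²h
dV/dt = 2πrh·dr/dt + πr²·dh/dt
= 2π(11)(6)(2) + π(11)²(1)
= 385π cm³/s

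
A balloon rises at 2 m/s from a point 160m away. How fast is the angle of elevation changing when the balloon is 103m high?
0.008838 rad/s

tan(θ) = y/160
sec²(θ) · dθ/dt = (1/160) · dy/dt
dθ/dt = cos²(θ)/160 · 2 = 160/(160² + 103²) · 2
dθ/dt = 0.008838 rad/s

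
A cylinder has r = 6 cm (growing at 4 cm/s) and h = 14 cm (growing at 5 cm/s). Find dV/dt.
852π cm³/s

V = πr²h
dV/dt = 2πrh·dr/dt + πr²·dh/dt
= 2π(6)(14)(4) + π(6)²(5)
= 852π cm³/s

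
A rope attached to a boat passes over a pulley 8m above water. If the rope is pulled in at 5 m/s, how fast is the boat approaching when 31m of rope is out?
155√897/897 ≈ 5.175 m/s

rope² = x² + 8²
x = √(31² - 8²) = √897
dx/dt = (rope/x) · d(rope)/dt = (31/√897) · (-5) = -155√897/897 m/s
The boat approaches at 155√897/897 ≈ 5.175 m/s.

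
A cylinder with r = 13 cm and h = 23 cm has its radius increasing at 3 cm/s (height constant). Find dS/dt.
294π cm²/s

S = 2πrh + 2πr² (lateral + bases)
dS/dt = (2πh + 4πr)·dr/dt = (2π·23 + 4π·13)·3
= 294π cm²/s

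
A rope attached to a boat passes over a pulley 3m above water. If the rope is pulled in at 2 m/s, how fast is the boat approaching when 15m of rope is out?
5√6/6 ≈ 2.041 m/s

rope² = x² + 3²
x = √(15² - 3²) = 6√6
dx/dt = (rope/x) · d(rope)/dt = (15/(6√6)) · (-2) = -5√6/6 m/s
The boat approaches at 5√6/6 ≈ 2.041 m/s.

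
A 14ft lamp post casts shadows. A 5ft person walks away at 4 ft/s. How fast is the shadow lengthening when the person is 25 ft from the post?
20/9 ft/s

By similar triangles: 14/(x+s) = 5/s
Solving: s = 5x/9
ds/dt = 5/9 · dx/dt = 5/9 · 4 = 20/9 ft/s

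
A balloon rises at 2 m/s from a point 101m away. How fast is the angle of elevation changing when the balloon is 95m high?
0.010507 rad/s

tan(θ) = y/101
sec²(θ) · dθ/dt = (1/101) · dy/dt
dθ/dt = cos²(θ)/101 · 2 = 101/(101² + 95²) · 2
dθ/dt = 0.010507 rad/s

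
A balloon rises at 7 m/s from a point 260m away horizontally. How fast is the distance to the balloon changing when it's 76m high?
133√4586/4586 ≈ 1.964 m/s

z² = 260² + y²
z = √(260² + 76²) = 4√4586
dz/dt = y/z · dy/dt = 76/(4√4586) · 7 = 133√4586/4586 ≈ 1.964 m/s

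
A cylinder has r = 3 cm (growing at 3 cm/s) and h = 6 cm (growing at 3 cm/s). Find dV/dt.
135π cm³/s

V = πr²h
dV/dt = 2πrh·dr/dt + πr²·dh/dt
= 2π(3)(6)(3) + π(3)²(3)
= 135π cm³/s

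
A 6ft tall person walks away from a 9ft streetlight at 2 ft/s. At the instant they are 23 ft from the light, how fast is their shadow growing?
4 ft/s

By similar triangles: 9/(x+s) = 6/s
Solving: s = 6x/3
ds/dt = 6/3 · dx/dt = 2 · 2 = 4 ft/s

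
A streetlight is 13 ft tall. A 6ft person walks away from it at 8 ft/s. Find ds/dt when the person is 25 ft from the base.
48/7 ft/s

By similar triangles: 13/(x+s) = 6/s
Solving: s = 6x/7
ds/dt = 6/7 · dx/dt = 6/7 · 8 = 48/7 ft/s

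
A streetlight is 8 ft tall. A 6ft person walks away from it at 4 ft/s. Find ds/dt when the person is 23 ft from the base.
12 ft/s

By similar triangles: 8/(x+s) = 6/s
Solving: s = 6x/2
ds/dt = 6/2 · dx/dt = 3 · 4 = 12 ft/s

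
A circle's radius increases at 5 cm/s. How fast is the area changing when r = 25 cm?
250π cm²/s

A = πr²
dA/dt = 2πr · dr/dt = 2π(25)(5) = 250π cm²/s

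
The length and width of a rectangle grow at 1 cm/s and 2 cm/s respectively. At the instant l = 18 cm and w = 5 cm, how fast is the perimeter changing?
6 cm/s

P = 2(l + w)
dP/dt = 2(dl/dt + dw/dt) = 2(1 + 2) = 6 cm/s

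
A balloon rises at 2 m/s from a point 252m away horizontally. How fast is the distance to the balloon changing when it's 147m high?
14√193/193 ≈ 1.008 m/s

z² = 252² + y²
z = √(252² + 147²) = 21√193
dz/dt = y/z · dy/dt = 147/(21√193) · 2 = 14√193/193 ≈ 1.008 m/s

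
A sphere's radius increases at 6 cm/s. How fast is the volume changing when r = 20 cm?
9600π cm³/s

V = (4/3)πr³
dV/dt = dV/dr · dr/dt = 4πr² · 6
At r = 20: dV/dt = 9600π cm³/s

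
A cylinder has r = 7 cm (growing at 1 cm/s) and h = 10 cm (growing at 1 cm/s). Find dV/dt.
189π cm³/s

V = πr²h
dV/dt = 2πrh·dr/dt + πr²·dh/dt
= 2π(7)(10)(1) + π(7)²(1)
= 189π cm³/s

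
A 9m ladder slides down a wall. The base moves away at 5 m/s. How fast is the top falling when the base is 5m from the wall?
25√14/28 ≈ 3.341 m/s

x² + y² = 9²
2x·dx/dt + 2y·dy/dt = 0
dy/dt = -x/y · dx/dt = -5/(2√14) · 5 = -25√14/28 m/s
The top is descending at 25√14/28 ≈ 3.341 m/s.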